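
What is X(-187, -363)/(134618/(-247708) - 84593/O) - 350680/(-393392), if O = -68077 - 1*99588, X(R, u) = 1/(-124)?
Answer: 676756534498420/615993943872411 ≈ 1.0986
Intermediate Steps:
X(R, u) = -1/124
O = -167665 (O = -68077 - 99588 = -167665)
X(-187, -363)/(134618/(-247708) - 84593/O) - 350680/(-393392) = -1/(124*(134618/(-247708) - 84593/(-167665))) - 350680/(-393392) = -1/(124*(134618*(-1/247708) - 84593*(-1/167665))) - 350680*(-1/393392) = -1/(124*(-67309/123854 + 84593/167665)) + 43835/49174 = -1/(124*(-808182063/20765980910)) + 43835/49174 = -1/124*(-20765980910/808182063) + 43835/49174 = 10382990455/50107287906 + 43835/49174 = 676756534498420/615993943872411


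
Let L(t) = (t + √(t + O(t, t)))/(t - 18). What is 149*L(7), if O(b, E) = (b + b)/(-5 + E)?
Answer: -1043/11 - 149*√14/11 ≈ -145.50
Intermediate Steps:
O(b, E) = 2*b/(-5 + E) (O(b, E) = (2*b)/(-5 + E) = 2*b/(-5 + E))
L(t) = (t + √(t + 2*t/(-5 + t)))/(-18 + t) (L(t) = (t + √(t + 2*t/(-5 + t)))/(t - 18) = (t + √(t + 2*t/(-5 + t)))/(-18 + t))
149*L(7) = 149*((7 + √(7*(-3 + 7)/(-5 + 7)))/(-18 + 7)) = 149*((7 + √(7*4/2))/(-11)) = 149*(-(7 + √(7*(½)*4))/11) = 149*(-(7 + √14)/11) = 149*(-7/11 - √14/11) = -1043/11 - 149*√14/11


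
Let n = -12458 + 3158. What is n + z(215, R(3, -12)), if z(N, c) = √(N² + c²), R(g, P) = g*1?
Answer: -9300 + √46234 ≈ -9085.0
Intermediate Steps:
R(g, P) = g
n = -9300
n + z(215, R(3, -12)) = -9300 + √(215² + 3²) = -9300 + √(46225 + 9) = -9300 + √46234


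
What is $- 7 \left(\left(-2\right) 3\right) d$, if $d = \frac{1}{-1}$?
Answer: $-42$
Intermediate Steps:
$d = -1$
$- 7 \left(\left(-2\right) 3\right) d = - 7 \left(\left(-2\right) 3\right) \left(-1\right) = \left(-7\right) \left(-6\right) \left(-1\right) = 42 \left(-1\right) = -42$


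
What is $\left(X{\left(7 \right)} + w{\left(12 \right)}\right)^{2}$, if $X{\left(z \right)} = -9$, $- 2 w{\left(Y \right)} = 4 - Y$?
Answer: $25$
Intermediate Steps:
$w{\left(Y \right)} = -2 + \frac{Y}{2}$ ($w{\left(Y \right)} = - \frac{4 - Y}{2} = -2 + \frac{Y}{2}$)
$\left(X{\left(7 \right)} + w{\left(12 \right)}\right)^{2} = \left(-9 + \left(-2 + \frac{1}{2} \cdot 12\right)\right)^{2} = \left(-9 + \left(-2 + 6\right)\right)^{2} = \left(-9 + 4\right)^{2} = \left(-5\right)^{2} = 25$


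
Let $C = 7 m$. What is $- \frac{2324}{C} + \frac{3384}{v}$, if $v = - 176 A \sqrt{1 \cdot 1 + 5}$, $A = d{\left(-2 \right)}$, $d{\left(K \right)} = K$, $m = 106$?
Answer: $- \frac{166}{53} + \frac{141 \sqrt{6}}{88} \approx 0.79268$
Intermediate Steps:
$A = -2$
$C = 742$ ($C = 7 \cdot 106 = 742$)
$v = 352 \sqrt{6}$ ($v = \left(-176\right) \left(-2\right) \sqrt{1 \cdot 1 + 5} = 352 \sqrt{1 + 5} = 352 \sqrt{6} \approx 862.22$)
$- \frac{2324}{C} + \frac{3384}{v} = - \frac{2324}{742} + \frac{3384}{352 \sqrt{6}} = \left(-2324\right) \frac{1}{742} + 3384 \frac{\sqrt{6}}{2112} = - \frac{166}{53} + \frac{141 \sqrt{6}}{88}$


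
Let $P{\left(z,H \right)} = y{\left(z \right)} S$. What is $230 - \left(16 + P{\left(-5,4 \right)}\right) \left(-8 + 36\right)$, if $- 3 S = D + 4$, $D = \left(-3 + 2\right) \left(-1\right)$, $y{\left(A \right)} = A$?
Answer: $- \frac{1354}{3} \approx -451.33$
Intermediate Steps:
$D = 1$ ($D = \left(-1\right) \left(-1\right) = 1$)
$S = - \frac{5}{3}$ ($S = - \frac{1 + 4}{3} = \left(- \frac{1}{3}\right) 5 = - \frac{5}{3} \approx -1.6667$)
$P{\left(z,H \right)} = - \frac{5 z}{3}$ ($P{\left(z,H \right)} = z \left(- \frac{5}{3}\right) = - \frac{5 z}{3}$)
$230 - \left(16 + P{\left(-5,4 \right)}\right) \left(-8 + 36\right) = 230 - \left(16 - - \frac{25}{3}\right) \left(-8 + 36\right) = 230 - \left(16 + \frac{25}{3}\right) 28 = 230 - \frac{73}{3} \cdot 28 = 230 - \frac{2044}{3} = - \frac{1354}{3}$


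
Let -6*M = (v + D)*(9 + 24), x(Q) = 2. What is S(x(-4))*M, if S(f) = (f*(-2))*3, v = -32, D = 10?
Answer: -1452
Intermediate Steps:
S(f) = -6*f (S(f) = -2*f*3 = -6*f)
M = 121 (M = -(-32 + 10)*(9 + 24)/6 = -(-11)*33/3 = -⅙*(-726) = 121)
S(x(-4))*M = -6*2*121 = -12*121 = -1452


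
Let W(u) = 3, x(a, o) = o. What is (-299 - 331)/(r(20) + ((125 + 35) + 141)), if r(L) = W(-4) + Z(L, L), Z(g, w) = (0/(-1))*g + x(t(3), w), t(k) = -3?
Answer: -35/18 ≈ -1.9444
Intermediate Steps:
Z(g, w) = w (Z(g, w) = (0/(-1))*g + w = (0*(-1))*g + w = 0*g + w = 0 + w = w)
r(L) = 3 + L
(-299 - 331)/(r(20) + ((125 + 35) + 141)) = (-299 - 331)/((3 + 20) + ((125 + 35) + 141)) = -630/(23 + (160 + 141)) = -630/(23 + 301) = -630/324 = -630*1/324 = -35/18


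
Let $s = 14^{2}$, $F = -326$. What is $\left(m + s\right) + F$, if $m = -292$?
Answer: $-422$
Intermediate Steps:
$s = 196$
$\left(m + s\right) + F = \left(-292 + 196\right) - 326 = -96 - 326 = -422$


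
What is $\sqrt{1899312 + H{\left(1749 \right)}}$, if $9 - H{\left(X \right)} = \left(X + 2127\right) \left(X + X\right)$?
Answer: $i \sqrt{11658927} \approx 3414.5 i$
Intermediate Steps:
$H{\left(X \right)} = 9 - 2 X \left(2127 + X\right)$ ($H{\left(X \right)} = 9 - \left(X + 2127\right) \left(X + X\right) = 9 - \left(2127 + X\right) 2 X = 9 - 2 X \left(2127 + X\right)$)
$\sqrt{1899312 + H{\left(1749 \right)}} = \sqrt{1899312 - \left(7440237 + 6118002\right)} = \sqrt{1899312 - 13558239} = \sqrt{-11658927} = i \sqrt{11658927}$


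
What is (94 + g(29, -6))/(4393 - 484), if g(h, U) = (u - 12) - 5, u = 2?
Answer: 79/3909 ≈ 0.020210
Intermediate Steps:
g(h, U) = -15 (g(h, U) = (2 - 12) - 5 = -10 - 5 = -15)
(94 + g(29, -6))/(4393 - 484) = (94 - 15)/(4393 - 484) = 79/3909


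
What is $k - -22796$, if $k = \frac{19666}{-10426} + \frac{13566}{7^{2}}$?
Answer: $\frac{841882799}{36491} \approx 23071.0$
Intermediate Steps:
$k = \frac{10033963}{36491}$ ($k = 19666 \left(- \frac{1}{10426}\right) + \frac{13566}{49} = - \frac{9833}{5213} + 13566 \cdot \frac{1}{49} = - \frac{9833}{5213} + \frac{1938}{7} = \frac{10033963}{36491} \approx 274.97$)
$k - -22796 = \frac{10033963}{36491} - -22796 = \frac{10033963}{36491} + 22796 = \frac{841882799}{36491}$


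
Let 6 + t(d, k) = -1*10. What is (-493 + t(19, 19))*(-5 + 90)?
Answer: -43265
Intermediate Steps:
t(d, k) = -16 (t(d, k) = -6 - 1*10 = -6 - 10 = -16)
(-493 + t(19, 19))*(-5 + 90) = (-493 - 16)*(-5 + 90) = -509*85 = -43265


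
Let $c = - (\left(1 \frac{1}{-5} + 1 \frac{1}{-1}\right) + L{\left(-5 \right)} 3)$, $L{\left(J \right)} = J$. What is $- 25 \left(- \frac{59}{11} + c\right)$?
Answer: $- \frac{2980}{11} \approx -270.91$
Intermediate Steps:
$c = \frac{81}{5}$ ($c = - (\left(1 \frac{1}{-5} + 1 \frac{1}{-1}\right) - 15) = - (\left(1 \left(- \frac{1}{5}\right) + 1 \left(-1\right)\right) - 15) = - (\left(- \frac{1}{5} - 1\right) - 15) = - (- \frac{6}{5} - 15) = \left(-1\right) \left(- \frac{81}{5}\right) = \frac{81}{5} \approx 16.2$)
$- 25 \left(- \frac{59}{11} + c\right) = - 25 \left(- \frac{59}{11} + \frac{81}{5}\right) = \left(-25\right) \frac{596}{55} = - \frac{2980}{11}$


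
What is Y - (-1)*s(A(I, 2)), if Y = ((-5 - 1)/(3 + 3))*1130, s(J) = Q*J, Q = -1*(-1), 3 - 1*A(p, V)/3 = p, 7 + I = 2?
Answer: -1106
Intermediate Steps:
I = -5 (I = -7 + 2 = -5)
A(p, V) = 9 - 3*p
Q = 1
s(J) = J (s(J) = 1*J = J)
Y = -1130 (Y = -6/6*1130 = -6*⅙*1130 = -1*1130 = -1130)
Y - (-1)*s(A(I, 2)) = -1130 - (-1)*(9 - 3*(-5)) = -1130 - (-1)*(9 + 15) = -1130 - (-1)*24 = -1130 - 1*(-24) = -1130 + 24 = -1106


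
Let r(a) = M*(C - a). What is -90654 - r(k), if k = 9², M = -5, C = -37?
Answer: -91244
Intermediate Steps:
k = 81
r(a) = 185 + 5*a (r(a) = -5*(-37 - a) = 185 + 5*a)
-90654 - r(k) = -90654 - (185 + 5*81) = -90654 - (185 + 405) = -90654 - 1*590 = -90654 - 590 = -91244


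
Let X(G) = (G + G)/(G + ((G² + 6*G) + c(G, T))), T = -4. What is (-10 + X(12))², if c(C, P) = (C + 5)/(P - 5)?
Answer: 405377956/4141225 ≈ 97.888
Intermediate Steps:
c(C, P) = (5 + C)/(-5 + P)
X(G) = 2*G/(-5/9 + G² + 62*G/9) (X(G) = (G + G)/(G + ((G² + 6*G) + (5 + G)/(-5 - 4))) = (2*G)/(G + ((G² + 6*G) + (5 + G)/(-9))) = (2*G)/(G + ((G² + 6*G) - (5 + G)/9)) = (2*G)/(G + ((G² + 6*G) + (-5/9 - G/9))) = (2*G)/(G + (-5/9 + G² + 53*G/9)) = (2*G)/(-5/9 + G² + 62*G/9) = 2*G/(-5/9 + G² + 62*G/9))
(-10 + X(12))² = (-10 + 18*12/(-5 + 9*12² + 62*12))² = (-10 + 18*12/(-5 + 9*144 + 744))² = (-10 + 18*12/(-5 + 1296 + 744))² = (-10 + 18*12/2035)² = (-10 + 18*12*(1/2035))² = (-10 + 216/2035)² = (-20134/2035)² = 405377956/4141225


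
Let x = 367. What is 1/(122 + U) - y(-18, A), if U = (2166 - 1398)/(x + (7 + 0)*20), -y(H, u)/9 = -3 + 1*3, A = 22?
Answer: 169/20874 ≈ 0.0080962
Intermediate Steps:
y(H, u) = 0 (y(H, u) = -9*(-3 + 1*3) = -9*(-3 + 3) = -9*0 = 0)
U = 256/169 (U = (2166 - 1398)/(367 + (7 + 0)*20) = 768/(367 + 7*20) = 768/(367 + 140) = 768/507 = 768*(1/507) = 256/169 ≈ 1.5148)
1/(122 + U) - y(-18, A) = 1/(122 + 256/169) - 1*0 = 1/(20874/169) + 0 = 169/20874 + 0 = 169/20874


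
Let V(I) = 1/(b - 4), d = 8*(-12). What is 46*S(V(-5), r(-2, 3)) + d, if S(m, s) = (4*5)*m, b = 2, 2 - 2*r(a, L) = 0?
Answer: -556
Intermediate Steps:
d = -96
r(a, L) = 1 (r(a, L) = 1 - 1/2*0 = 1 + 0 = 1)
V(I) = -1/2 (V(I) = 1/(2 - 4) = 1/(-2) = -1/2)
S(m, s) = 20*m
46*S(V(-5), r(-2, 3)) + d = 46*(20*(-1/2)) - 96 = 46*(-10) - 96 = -460 - 96 = -556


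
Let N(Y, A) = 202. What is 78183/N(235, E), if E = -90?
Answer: 78183/202 ≈ 387.04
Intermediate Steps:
78183/N(235, E) = 78183/202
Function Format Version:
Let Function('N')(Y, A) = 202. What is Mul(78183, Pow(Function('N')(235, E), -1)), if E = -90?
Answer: Rational(78183, 202) ≈ 387.04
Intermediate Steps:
Mul(78183, Pow(Function('N')(235, E), -1)) = Mul(78183, Pow(202, -1)) = Mul(78183, Rational(1, 202)) = Rational(78183, 202)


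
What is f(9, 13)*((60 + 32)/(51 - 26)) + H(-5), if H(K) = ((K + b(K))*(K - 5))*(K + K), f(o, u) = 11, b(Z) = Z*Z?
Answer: 51012/25 ≈ 2040.5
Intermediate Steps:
b(Z) = Z**2
H(K) = 2*K*(-5 + K)*(K + K**2) (H(K) = ((K + K**2)*(K - 5))*(K + K) = ((K + K**2)*(-5 + K))*(2*K) = ((-5 + K)*(K + K**2))*(2*K) = 2*K*(-5 + K)*(K + K**2))
f(9, 13)*((60 + 32)/(51 - 26)) + H(-5) = 11*((60 + 32)/(51 - 26)) + 2*(-5)**2*(-5 + (-5)**2 - 4*(-5)) = 11*(92/25) + 2*25*(-5 + 25 + 20) = 11*(92*(1/25)) + 2*25*40 = 11*(92/25) + 2000 = 1012/25 + 2000 = 51012/25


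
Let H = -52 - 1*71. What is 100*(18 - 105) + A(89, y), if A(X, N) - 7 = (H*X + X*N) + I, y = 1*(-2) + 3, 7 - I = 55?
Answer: -19599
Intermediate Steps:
I = -48 (I = 7 - 1*55 = 7 - 55 = -48)
H = -123 (H = -52 - 71 = -123)
y = 1 (y = -2 + 3 = 1)
A(X, N) = -41 - 123*X + N*X (A(X, N) = 7 + ((-123*X + X*N) - 48) = 7 + ((-123*X + N*X) - 48) = 7 + (-48 - 123*X + N*X) = -41 - 123*X + N*X)
100*(18 - 105) + A(89, y) = 100*(18 - 105) + (-41 - 123*89 + 1*89) = 100*(-87) + (-41 - 10947 + 89) = -8700 - 10899 = -19599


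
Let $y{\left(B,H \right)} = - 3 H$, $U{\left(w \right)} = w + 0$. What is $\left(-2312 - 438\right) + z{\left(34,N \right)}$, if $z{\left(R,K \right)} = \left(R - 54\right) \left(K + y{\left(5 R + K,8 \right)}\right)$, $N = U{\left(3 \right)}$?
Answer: $-2330$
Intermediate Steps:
$U{\left(w \right)} = w$
$N = 3$
$z{\left(R,K \right)} = \left(-54 + R\right) \left(-24 + K\right)$ ($z{\left(R,K \right)} = \left(R - 54\right) \left(K - 24\right) = \left(-54 + R\right) \left(K - 24\right) = \left(-54 + R\right) \left(-24 + K\right)$)
$\left(-2312 - 438\right) + z{\left(34,N \right)} = \left(-2312 - 438\right) + \left(1296 - 162 - 816 + 3 \cdot 34\right) = -2750 + \left(1296 - 162 - 816 + 102\right) = -2750 + 420 = -2330$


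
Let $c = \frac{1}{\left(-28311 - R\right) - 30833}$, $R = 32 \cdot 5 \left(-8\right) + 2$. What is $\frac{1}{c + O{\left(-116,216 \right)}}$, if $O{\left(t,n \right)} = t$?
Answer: $- \frac{57866}{6712457} \approx -0.0086207$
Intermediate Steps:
$R = -1278$ ($R = 32 \left(-40\right) + 2 = -1280 + 2 = -1278$)
$c = - \frac{1}{57866}$ ($c = \frac{1}{\left(-28311 - -1278\right) - 30833} = \frac{1}{\left(-28311 + 1278\right) - 30833} = \frac{1}{-27033 - 30833} = \frac{1}{-57866} = - \frac{1}{57866} \approx -1.7281 \cdot 10^{-5}$)
$\frac{1}{c + O{\left(-116,216 \right)}} = \frac{1}{- \frac{1}{57866} - 116} = \frac{1}{- \frac{6712457}{57866}} = - \frac{57866}{6712457}$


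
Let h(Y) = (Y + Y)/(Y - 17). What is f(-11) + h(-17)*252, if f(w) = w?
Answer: 241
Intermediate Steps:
h(Y) = 2*Y/(-17 + Y) (h(Y) = (2*Y)/(-17 + Y) = 2*Y/(-17 + Y))
f(-11) + h(-17)*252 = -11 + (2*(-17)/(-17 - 17))*252 = -11 + (2*(-17)/(-34))*252 = -11 + (2*(-17)*(-1/34))*252 = -11 + 1*252 = -11 + 252 = 241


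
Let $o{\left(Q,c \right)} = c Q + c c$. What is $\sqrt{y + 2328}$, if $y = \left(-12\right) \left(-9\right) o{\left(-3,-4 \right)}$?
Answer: $2 \sqrt{1338} \approx 73.157$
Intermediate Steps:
$o{\left(Q,c \right)} = c^{2} + Q c$ ($o{\left(Q,c \right)} = Q c + c^{2} = c^{2} + Q c$)
$y = 3024$ ($y = \left(-12\right) \left(-9\right) \left(- 4 \left(-3 - 4\right)\right) = 108 \left(\left(-4\right) \left(-7\right)\right) = 108 \cdot 28 = 3024$)
$\sqrt{y + 2328} = \sqrt{3024 + 2328} = \sqrt{5352} = 2 \sqrt{1338}$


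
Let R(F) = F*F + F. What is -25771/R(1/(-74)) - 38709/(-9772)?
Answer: 1379046970669/713356 ≈ 1.9332e+6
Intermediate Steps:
R(F) = F + F² (R(F) = F² + F = F + F²)
-25771/R(1/(-74)) - 38709/(-9772) = -25771*(-74/(1 + 1/(-74))) - 38709/(-9772) = -25771*(-74/(1 - 1/74)) - 38709*(-1/9772) = -25771/((-1/74*73/74)) + 38709/9772 = -25771/(-73/5476) + 38709/9772 = -25771*(-5476/73) + 38709/9772 = 141121996/73 + 38709/9772 = 1379046970669/713356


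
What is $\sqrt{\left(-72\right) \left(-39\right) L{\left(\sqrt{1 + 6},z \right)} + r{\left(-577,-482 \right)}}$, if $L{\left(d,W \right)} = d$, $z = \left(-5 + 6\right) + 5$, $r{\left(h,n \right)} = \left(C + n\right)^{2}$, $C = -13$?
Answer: $3 \sqrt{27225 + 312 \sqrt{7}} \approx 502.45$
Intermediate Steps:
$r{\left(h,n \right)} = \left(-13 + n\right)^{2}$
$z = 6$ ($z = 1 + 5 = 6$)
$\sqrt{\left(-72\right) \left(-39\right) L{\left(\sqrt{1 + 6},z \right)} + r{\left(-577,-482 \right)}} = \sqrt{\left(-72\right) \left(-39\right) \sqrt{1 + 6} + \left(-13 - 482\right)^{2}} = \sqrt{2808 \sqrt{7} + \left(-495\right)^{2}} = \sqrt{2808 \sqrt{7} + 245025} = \sqrt{245025 + 2808 \sqrt{7}}$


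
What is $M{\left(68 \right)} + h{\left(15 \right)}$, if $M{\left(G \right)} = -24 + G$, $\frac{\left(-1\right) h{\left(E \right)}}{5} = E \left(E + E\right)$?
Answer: $-2206$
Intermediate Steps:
$h{\left(E \right)} = - 10 E^{2}$ ($h{\left(E \right)} = - 5 E \left(E + E\right) = - 5 E 2 E = - 5 \cdot 2 E^{2} = - 10 E^{2}$)
$M{\left(68 \right)} + h{\left(15 \right)} = \left(-24 + 68\right) - 10 \cdot 15^{2} = 44 - 2250 = -2206$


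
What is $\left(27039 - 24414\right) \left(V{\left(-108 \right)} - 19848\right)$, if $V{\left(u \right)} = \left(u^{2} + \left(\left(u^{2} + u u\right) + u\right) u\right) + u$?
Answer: $-6604636500$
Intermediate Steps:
$V{\left(u \right)} = u + u^{2} + u \left(u + 2 u^{2}\right)$ ($V{\left(u \right)} = \left(u^{2} + \left(\left(u^{2} + u^{2}\right) + u\right) u\right) + u = \left(u^{2} + \left(2 u^{2} + u\right) u\right) + u = \left(u^{2} + \left(u + 2 u^{2}\right) u\right) + u = \left(u^{2} + u \left(u + 2 u^{2}\right)\right) + u = u + u^{2} + u \left(u + 2 u^{2}\right)$)
$\left(27039 - 24414\right) \left(V{\left(-108 \right)} - 19848\right) = \left(27039 - 24414\right) \left(- 108 \left(1 + 2 \left(-108\right) + 2 \left(-108\right)^{2}\right) - 19848\right) = 2625 \left(- 108 \left(1 - 216 + 2 \cdot 11664\right) - 19848\right) = 2625 \left(- 108 \left(1 - 216 + 23328\right) - 19848\right) = 2625 \left(\left(-108\right) 23113 - 19848\right) = 2625 \left(-2496204 - 19848\right) = 2625 \left(-2516052\right) = -6604636500$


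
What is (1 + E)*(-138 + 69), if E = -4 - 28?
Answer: 2139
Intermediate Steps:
E = -32
(1 + E)*(-138 + 69) = (1 - 32)*(-138 + 69) = -31*(-69) = 2139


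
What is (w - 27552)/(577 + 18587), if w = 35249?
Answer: 7697/19164 ≈ 0.40164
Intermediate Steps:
(w - 27552)/(577 + 18587) = (35249 - 27552)/(577 + 18587) = 7697/19164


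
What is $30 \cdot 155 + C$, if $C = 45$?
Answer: $4695$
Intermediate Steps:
$30 \cdot 155 + C = 30 \cdot 155 + 45 = 4650 + 45 = 4695$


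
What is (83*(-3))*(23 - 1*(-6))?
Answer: -7221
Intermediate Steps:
(83*(-3))*(23 - 1*(-6)) = -249*(23 + 6) = -249*29 = -7221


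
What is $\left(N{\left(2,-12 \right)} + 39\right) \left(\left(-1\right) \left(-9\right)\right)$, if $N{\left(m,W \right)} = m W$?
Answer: $135$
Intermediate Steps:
$N{\left(m,W \right)} = W m$
$\left(N{\left(2,-12 \right)} + 39\right) \left(\left(-1\right) \left(-9\right)\right) = \left(\left(-12\right) 2 + 39\right) \left(\left(-1\right) \left(-9\right)\right) = \left(-24 + 39\right) 9 = 15 \cdot 9 = 135$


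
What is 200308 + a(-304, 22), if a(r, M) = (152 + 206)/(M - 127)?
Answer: 21031982/105 ≈ 2.0030e+5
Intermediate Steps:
a(r, M) = 358/(-127 + M)
200308 + a(-304, 22) = 200308 + 358/(-127 + 22) = 200308 + 358/(-105) = 200308 + 358*(-1/105) = 200308 - 358/105 = 21031982/105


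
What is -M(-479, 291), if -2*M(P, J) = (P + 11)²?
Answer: 109512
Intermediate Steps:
M(P, J) = -(11 + P)²/2 (M(P, J) = -(P + 11)²/2 = -(11 + P)²/2)
-M(-479, 291) = -(-1)*(11 - 479)²/2 = -(-1)*(-468)²/2 = -(-1)*219024/2 = -1*(-109512) = 109512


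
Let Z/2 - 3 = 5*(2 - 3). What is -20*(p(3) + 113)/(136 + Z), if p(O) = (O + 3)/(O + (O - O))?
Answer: -575/33 ≈ -17.424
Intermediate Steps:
Z = -4 (Z = 6 + 2*(5*(2 - 3)) = 6 + 2*(5*(-1)) = 6 + 2*(-5) = 6 - 10 = -4)
p(O) = (3 + O)/O (p(O) = (3 + O)/(O + 0) = (3 + O)/O)
-20*(p(3) + 113)/(136 + Z) = -20*((3 + 3)/3 + 113)/(136 - 4) = -20*((⅓)*6 + 113)/132 = -20*(2 + 113)/132 = -2300/132 = -20*115/132 = -575/33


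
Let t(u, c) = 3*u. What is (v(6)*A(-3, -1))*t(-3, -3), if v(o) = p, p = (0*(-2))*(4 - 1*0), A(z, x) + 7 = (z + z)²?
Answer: 0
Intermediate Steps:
A(z, x) = -7 + 4*z² (A(z, x) = -7 + (z + z)² = -7 + (2*z)² = -7 + 4*z²)
p = 0 (p = 0*(4 + 0) = 0*4 = 0)
v(o) = 0
(v(6)*A(-3, -1))*t(-3, -3) = (0*(-7 + 4*(-3)²))*(3*(-3)) = (0*(-7 + 4*9))*(-9) = (0*(-7 + 36))*(-9) = (0*29)*(-9) = 0*(-9) = 0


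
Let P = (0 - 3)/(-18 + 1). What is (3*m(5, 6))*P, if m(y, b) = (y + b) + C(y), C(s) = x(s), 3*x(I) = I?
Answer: 114/17 ≈ 6.7059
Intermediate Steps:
x(I) = I/3
C(s) = s/3
m(y, b) = b + 4*y/3 (m(y, b) = (y + b) + y/3 = (b + y) + y/3 = b + 4*y/3)
P = 3/17 (P = -3/(-17) = -3*(-1/17) = 3/17 ≈ 0.17647)
(3*m(5, 6))*P = (3*(6 + (4/3)*5))*(3/17) = (3*(6 + 20/3))*(3/17) = (3*(38/3))*(3/17) = 38*(3/17) = 114/17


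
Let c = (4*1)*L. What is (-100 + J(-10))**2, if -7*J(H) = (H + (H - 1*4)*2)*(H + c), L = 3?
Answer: 389376/49 ≈ 7946.4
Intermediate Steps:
c = 12 (c = (4*1)*3 = 4*3 = 12)
J(H) = -(-8 + 3*H)*(12 + H)/7 (J(H) = -(H + (H - 1*4)*2)*(H + 12)/7 = -(H + (H - 4)*2)*(12 + H)/7 = -(H + (-4 + H)*2)*(12 + H)/7 = -(H + (-8 + 2*H))*(12 + H)/7 = -(-8 + 3*H)*(12 + H)/7)
(-100 + J(-10))**2 = (-100 + (96/7 - 4*(-10) - 3/7*(-10)**2))**2 = (-100 + (96/7 + 40 - 3/7*100))**2 = (-100 + (96/7 + 40 - 300/7))**2 = (-100 + 76/7)**2 = (-624/7)**2 = 389376/49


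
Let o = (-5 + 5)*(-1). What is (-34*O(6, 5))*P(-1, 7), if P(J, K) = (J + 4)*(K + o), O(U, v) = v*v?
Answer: -17850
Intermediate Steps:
O(U, v) = v²
o = 0 (o = 0*(-1) = 0)
P(J, K) = K*(4 + J) (P(J, K) = (J + 4)*(K + 0) = (4 + J)*K = K*(4 + J))
(-34*O(6, 5))*P(-1, 7) = (-34*5²)*(7*(4 - 1)) = (-34*25)*(7*3) = -850*21 = -17850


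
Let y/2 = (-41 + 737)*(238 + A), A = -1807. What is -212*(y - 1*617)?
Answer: 463148980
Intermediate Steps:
y = -2184048 (y = 2*((-41 + 737)*(238 - 1807)) = 2*(696*(-1569)) = 2*(-1092024) = -2184048)
-212*(y - 1*617) = -212*(-2184048 - 1*617) = -212*(-2184048 - 617) = -212*(-2184665) = 463148980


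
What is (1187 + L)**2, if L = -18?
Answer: 1366561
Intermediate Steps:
(1187 + L)**2 = (1187 - 18)**2 = 1169**2 = 1366561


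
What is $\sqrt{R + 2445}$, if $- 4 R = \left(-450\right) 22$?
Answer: $2 \sqrt{1230} \approx 70.143$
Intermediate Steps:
$R = 2475$ ($R = - \frac{\left(-450\right) 22}{4} = \left(- \frac{1}{4}\right) \left(-9900\right) = 2475$)
$\sqrt{R + 2445} = \sqrt{2475 + 2445} = \sqrt{4920} = 2 \sqrt{1230}$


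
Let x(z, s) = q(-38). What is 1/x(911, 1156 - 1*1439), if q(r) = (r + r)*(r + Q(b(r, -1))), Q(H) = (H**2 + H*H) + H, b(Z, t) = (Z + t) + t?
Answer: -1/237272 ≈ -4.2146e-6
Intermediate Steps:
b(Z, t) = Z + 2*t
Q(H) = H + 2*H**2 (Q(H) = (H**2 + H**2) + H = 2*H**2 + H = H + 2*H**2)
q(r) = 2*r*(r + (-3 + 2*r)*(-2 + r)) (q(r) = (r + r)*(r + (r + 2*(-1))*(1 + 2*(r + 2*(-1)))) = (2*r)*(r + (r - 2)*(1 + 2*(r - 2))) = (2*r)*(r + (-2 + r)*(1 + 2*(-2 + r))) = (2*r)*(r + (-2 + r)*(1 + (-4 + 2*r))) = (2*r)*(r + (-2 + r)*(-3 + 2*r)) = (2*r)*(r + (-3 + 2*r)*(-2 + r)) = 2*r*(r + (-3 + 2*r)*(-2 + r)))
x(z, s) = -237272 (x(z, s) = 4*(-38)*(3 + (-38)**2 - 3*(-38)) = 4*(-38)*(3 + 1444 + 114) = 4*(-38)*1561 = -237272)
1/x(911, 1156 - 1*1439) = 1/(-237272) = -1/237272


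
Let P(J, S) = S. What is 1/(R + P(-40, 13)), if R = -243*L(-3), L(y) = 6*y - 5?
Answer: 1/5602 ≈ 0.00017851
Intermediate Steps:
L(y) = -5 + 6*y
R = 5589 (R = -243*(-5 + 6*(-3)) = -243*(-5 - 18) = -243*(-23) = 5589)
1/(R + P(-40, 13)) = 1/(5589 + 13) = 1/5602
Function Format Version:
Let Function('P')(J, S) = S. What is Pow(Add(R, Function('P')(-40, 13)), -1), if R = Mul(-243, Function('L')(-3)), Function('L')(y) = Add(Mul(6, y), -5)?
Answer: Rational(1, 5602) ≈ 0.00017851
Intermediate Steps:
Function('L')(y) = Add(-5, Mul(6, y))
R = 5589 (R = Mul(-243, Add(-5, Mul(6, -3))) = Mul(-243, Add(-5, -18)) = Mul(-243, -23) = 5589)
Pow(Add(R, Function('P')(-40, 13)), -1) = Pow(Add(5589, 13), -1) = Pow(5602, -1) = Rational(1, 5602)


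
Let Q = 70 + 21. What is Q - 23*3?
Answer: 22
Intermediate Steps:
Q = 91
Q - 23*3 = 91 - 23*3 = 91 - 69 = 22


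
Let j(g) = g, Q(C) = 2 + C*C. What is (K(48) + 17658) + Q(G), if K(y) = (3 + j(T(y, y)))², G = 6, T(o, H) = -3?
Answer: 17696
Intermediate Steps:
Q(C) = 2 + C²
K(y) = 0 (K(y) = (3 - 3)² = 0² = 0)
(K(48) + 17658) + Q(G) = (0 + 17658) + (2 + 6²) = 17658 + (2 + 36) = 17658 + 38 = 17696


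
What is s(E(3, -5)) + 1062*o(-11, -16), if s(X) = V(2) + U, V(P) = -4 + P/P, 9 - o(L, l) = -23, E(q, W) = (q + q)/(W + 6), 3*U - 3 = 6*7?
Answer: 33996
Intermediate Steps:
U = 15 (U = 1 + (6*7)/3 = 1 + (1/3)*42 = 1 + 14 = 15)
E(q, W) = 2*q/(6 + W) (E(q, W) = (2*q)/(6 + W) = 2*q/(6 + W))
o(L, l) = 32 (o(L, l) = 9 - 1*(-23) = 9 + 23 = 32)
V(P) = -3 (V(P) = -4 + 1 = -3)
s(X) = 12 (s(X) = -3 + 15 = 12)
s(E(3, -5)) + 1062*o(-11, -16) = 12 + 1062*32 = 12 + 33984 = 33996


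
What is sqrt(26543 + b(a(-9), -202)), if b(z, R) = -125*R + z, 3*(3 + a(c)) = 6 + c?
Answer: sqrt(51789) ≈ 227.57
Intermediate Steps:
a(c) = -1 + c/3 (a(c) = -3 + (6 + c)/3 = -3 + (2 + c/3) = -1 + c/3)
b(z, R) = z - 125*R
sqrt(26543 + b(a(-9), -202)) = sqrt(26543 + ((-1 + (1/3)*(-9)) - 125*(-202))) = sqrt(26543 + ((-1 - 3) + 25250)) = sqrt(26543 + (-4 + 25250)) = sqrt(26543 + 25246) = sqrt(51789)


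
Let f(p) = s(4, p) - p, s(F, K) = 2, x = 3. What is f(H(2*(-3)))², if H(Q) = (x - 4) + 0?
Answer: 9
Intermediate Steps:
H(Q) = -1 (H(Q) = (3 - 4) + 0 = -1 + 0 = -1)
f(p) = 2 - p
f(H(2*(-3)))² = (2 - 1*(-1))² = (2 + 1)² = 3² = 9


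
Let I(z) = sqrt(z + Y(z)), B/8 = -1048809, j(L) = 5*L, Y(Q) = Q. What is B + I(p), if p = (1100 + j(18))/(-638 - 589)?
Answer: -8390472 + 2*I*sqrt(730065)/1227 ≈ -8.3905e+6 + 1.3927*I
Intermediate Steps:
B = -8390472 (B = 8*(-1048809) = -8390472)
p = -1190/1227 (p = (1100 + 5*18)/(-638 - 589) = (1100 + 90)/(-1227) = 1190*(-1/1227) = -1190/1227 ≈ -0.96984)
I(z) = sqrt(2)*sqrt(z) (I(z) = sqrt(z + z) = sqrt(2*z) = sqrt(2)*sqrt(z))
B + I(p) = -8390472 + sqrt(2)*sqrt(-1190/1227) = -8390472 + sqrt(2)*(I*sqrt(1460130)/1227) = -8390472 + 2*I*sqrt(730065)/1227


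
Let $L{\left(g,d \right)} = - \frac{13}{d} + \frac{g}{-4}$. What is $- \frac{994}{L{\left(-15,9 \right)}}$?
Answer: $- \frac{35784}{83} \approx -431.13$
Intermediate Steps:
$L{\left(g,d \right)} = - \frac{13}{d} - \frac{g}{4}$ ($L{\left(g,d \right)} = - \frac{13}{d} + g \left(- \frac{1}{4}\right) = - \frac{13}{d} - \frac{g}{4}$)
$- \frac{994}{L{\left(-15,9 \right)}} = - \frac{994}{- \frac{13}{9} - - \frac{15}{4}} = - \frac{994}{\left(-13\right) \frac{1}{9} + \frac{15}{4}} = - \frac{994}{- \frac{13}{9} + \frac{15}{4}} = - \frac{994}{\frac{83}{36}} = \left(-994\right) \frac{36}{83} = - \frac{35784}{83}$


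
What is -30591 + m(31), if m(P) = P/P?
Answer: -30590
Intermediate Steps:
m(P) = 1
-30591 + m(31) = -30591 + 1 = -30590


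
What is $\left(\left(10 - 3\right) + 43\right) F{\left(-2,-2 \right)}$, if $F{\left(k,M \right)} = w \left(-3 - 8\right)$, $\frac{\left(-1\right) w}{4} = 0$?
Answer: $0$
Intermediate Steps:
$w = 0$ ($w = \left(-4\right) 0 = 0$)
$F{\left(k,M \right)} = 0$ ($F{\left(k,M \right)} = 0 \left(-3 - 8\right) = 0 \left(-11\right) = 0$)
$\left(\left(10 - 3\right) + 43\right) F{\left(-2,-2 \right)} = \left(\left(10 - 3\right) + 43\right) 0 = \left(7 + 43\right) 0 = 50 \cdot 0 = 0$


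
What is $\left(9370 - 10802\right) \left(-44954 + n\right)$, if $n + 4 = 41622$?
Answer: $4777152$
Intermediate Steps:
$n = 41618$ ($n = -4 + 41622 = 41618$)
$\left(9370 - 10802\right) \left(-44954 + n\right) = \left(9370 - 10802\right) \left(-44954 + 41618\right) = \left(-1432\right) \left(-3336\right) = 4777152$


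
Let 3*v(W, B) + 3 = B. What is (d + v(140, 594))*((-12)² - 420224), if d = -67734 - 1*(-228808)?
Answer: -67746721680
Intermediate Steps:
v(W, B) = -1 + B/3
d = 161074 (d = -67734 + 228808 = 161074)
(d + v(140, 594))*((-12)² - 420224) = (161074 + (-1 + (⅓)*594))*((-12)² - 420224) = (161074 + (-1 + 198))*(144 - 420224) = (161074 + 197)*(-420080) = 161271*(-420080) = -67746721680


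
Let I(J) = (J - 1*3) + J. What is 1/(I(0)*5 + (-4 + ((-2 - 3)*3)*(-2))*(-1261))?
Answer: -1/32801 ≈ -3.0487e-5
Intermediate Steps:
I(J) = -3 + 2*J (I(J) = (J - 3) + J = (-3 + J) + J = -3 + 2*J)
1/(I(0)*5 + (-4 + ((-2 - 3)*3)*(-2))*(-1261)) = 1/((-3 + 2*0)*5 + (-4 + ((-2 - 3)*3)*(-2))*(-1261)) = 1/((-3 + 0)*5 + (-4 - 5*3*(-2))*(-1261)) = 1/(-3*5 + (-4 - 15*(-2))*(-1261)) = 1/(-15 + (-4 + 30)*(-1261)) = 1/(-15 + 26*(-1261)) = 1/(-15 - 32786) = 1/(-32801) = -1/32801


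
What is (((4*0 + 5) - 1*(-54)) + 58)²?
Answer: 13689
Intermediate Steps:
(((4*0 + 5) - 1*(-54)) + 58)² = (((0 + 5) + 54) + 58)² = ((5 + 54) + 58)² = (59 + 58)² = 117² = 13689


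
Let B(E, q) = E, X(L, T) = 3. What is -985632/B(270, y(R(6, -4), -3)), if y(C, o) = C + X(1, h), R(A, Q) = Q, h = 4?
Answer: -164272/45 ≈ -3650.5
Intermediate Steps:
y(C, o) = 3 + C (y(C, o) = C + 3 = 3 + C)
-985632/B(270, y(R(6, -4), -3)) = -985632/270 = -985632*1/270 = -164272/45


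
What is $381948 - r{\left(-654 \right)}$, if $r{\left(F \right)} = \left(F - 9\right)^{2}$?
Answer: $-57621$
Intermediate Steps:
$r{\left(F \right)} = \left(-9 + F\right)^{2}$
$381948 - r{\left(-654 \right)} = 381948 - \left(-9 - 654\right)^{2} = 381948 - \left(-663\right)^{2} = 381948 - 439569 = -57621$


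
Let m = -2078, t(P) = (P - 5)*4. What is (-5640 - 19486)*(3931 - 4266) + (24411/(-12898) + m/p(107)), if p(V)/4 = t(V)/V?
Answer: 44293864314275/5262384 ≈ 8.4171e+6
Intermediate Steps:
t(P) = -20 + 4*P (t(P) = (-5 + P)*4 = -20 + 4*P)
p(V) = 4*(-20 + 4*V)/V (p(V) = 4*((-20 + 4*V)/V) = 4*(-20 + 4*V)/V)
(-5640 - 19486)*(3931 - 4266) + (24411/(-12898) + m/p(107)) = (-5640 - 19486)*(3931 - 4266) + (24411/(-12898) - 2078/(16 - 80/107)) = -25126*(-335) + (24411*(-1/12898) - 2078/(16 - 80*1/107)) = 8417210 + (-24411/12898 - 2078/(16 - 80/107)) = 8417210 + (-24411/12898 - 2078/1632/107) = 8417210 + (-24411/12898 - 2078*107/1632) = 8417210 + (-24411/12898 - 111173/816) = 8417210 - 726914365/5262384 = 44293864314275/5262384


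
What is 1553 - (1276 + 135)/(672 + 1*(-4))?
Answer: 1035993/668 ≈ 1550.9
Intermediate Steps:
1553 - (1276 + 135)/(672 + 1*(-4)) = 1553 - 1411/(672 - 4) = 1553 - 1411/668 = 1035993/668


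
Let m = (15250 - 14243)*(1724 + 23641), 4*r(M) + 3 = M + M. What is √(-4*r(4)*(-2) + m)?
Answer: √25542565 ≈ 5054.0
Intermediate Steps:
r(M) = -¾ + M/2 (r(M) = -¾ + (M + M)/4 = -¾ + (2*M)/4 = -¾ + M/2)
m = 25542555 (m = 1007*25365 = 25542555)
√(-4*r(4)*(-2) + m) = √(-4*(-¾ + (½)*4)*(-2) + 25542555) = √(-4*(-¾ + 2)*(-2) + 25542555) = √(-4*5/4*(-2) + 25542555) = √(-5*(-2) + 25542555) = √(10 + 25542555) = √25542565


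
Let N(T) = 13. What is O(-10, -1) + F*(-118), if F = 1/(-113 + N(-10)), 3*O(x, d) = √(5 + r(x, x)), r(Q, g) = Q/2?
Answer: 59/50 ≈ 1.1800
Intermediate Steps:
r(Q, g) = Q/2 (r(Q, g) = Q*(½) = Q/2)
O(x, d) = √(5 + x/2)/3
F = -1/100 (F = 1/(-113 + 13) = 1/(-100) = -1/100 ≈ -0.010000)
O(-10, -1) + F*(-118) = √(20 + 2*(-10))/6 - 1/100*(-118) = √(20 - 20)/6 + 59/50 = √0/6 + 59/50 = (⅙)*0 + 59/50 = 0 + 59/50 = 59/50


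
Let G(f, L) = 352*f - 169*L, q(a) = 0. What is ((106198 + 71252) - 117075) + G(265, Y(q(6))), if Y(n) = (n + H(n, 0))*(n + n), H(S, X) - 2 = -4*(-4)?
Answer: 153655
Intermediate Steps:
H(S, X) = 18 (H(S, X) = 2 - 4*(-4) = 2 + 16 = 18)
Y(n) = 2*n*(18 + n) (Y(n) = (n + 18)*(n + n) = (18 + n)*(2*n) = 2*n*(18 + n))
G(f, L) = -169*L + 352*f
((106198 + 71252) - 117075) + G(265, Y(q(6))) = ((106198 + 71252) - 117075) + (-338*0*(18 + 0) + 352*265) = (177450 - 117075) + (-338*0*18 + 93280) = 60375 + (-169*0 + 93280) = 60375 + (0 + 93280) = 60375 + 93280 = 153655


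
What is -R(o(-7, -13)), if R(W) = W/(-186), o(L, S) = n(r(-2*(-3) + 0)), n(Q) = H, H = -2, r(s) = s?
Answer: -1/93 ≈ -0.010753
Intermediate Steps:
n(Q) = -2
o(L, S) = -2
R(W) = -W/186 (R(W) = W*(-1/186) = -W/186)
-R(o(-7, -13)) = -(-1)*(-2)/186 = -1*1/93 = -1/93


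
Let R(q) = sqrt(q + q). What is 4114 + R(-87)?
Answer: 4114 + I*sqrt(174) ≈ 4114.0 + 13.191*I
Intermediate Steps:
R(q) = sqrt(2)*sqrt(q) (R(q) = sqrt(2*q) = sqrt(2)*sqrt(q))
4114 + R(-87) = 4114 + sqrt(2)*sqrt(-87) = 4114 + sqrt(2)*(I*sqrt(87)) = 4114 + I*sqrt(174)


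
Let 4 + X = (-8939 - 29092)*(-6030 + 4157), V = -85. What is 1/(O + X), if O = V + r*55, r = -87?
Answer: 1/71227189 ≈ 1.4040e-8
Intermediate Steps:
X = 71232059 (X = -4 + (-8939 - 29092)*(-6030 + 4157) = -4 - 38031*(-1873) = -4 + 71232063 = 71232059)
O = -4870 (O = -85 - 87*55 = -85 - 4785 = -4870)
1/(O + X) = 1/(-4870 + 71232059) = 1/71227189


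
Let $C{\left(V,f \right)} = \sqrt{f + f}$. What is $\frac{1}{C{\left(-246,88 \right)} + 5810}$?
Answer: $\frac{2905}{16877962} - \frac{\sqrt{11}}{8438981} \approx 0.00017172$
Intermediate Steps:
$C{\left(V,f \right)} = \sqrt{2} \sqrt{f}$ ($C{\left(V,f \right)} = \sqrt{2 f} = \sqrt{2} \sqrt{f}$)
$\frac{1}{C{\left(-246,88 \right)} + 5810} = \frac{1}{\sqrt{2} \sqrt{88} + 5810} = \frac{1}{\sqrt{2} \cdot 2 \sqrt{22} + 5810} = \frac{1}{4 \sqrt{11} + 5810} = \frac{1}{5810 + 4 \sqrt{11}}$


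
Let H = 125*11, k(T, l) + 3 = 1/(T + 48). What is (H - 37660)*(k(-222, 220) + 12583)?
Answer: -26474975305/58 ≈ -4.5646e+8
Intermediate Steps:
k(T, l) = -3 + 1/(48 + T) (k(T, l) = -3 + 1/(T + 48) = -3 + 1/(48 + T))
H = 1375
(H - 37660)*(k(-222, 220) + 12583) = (1375 - 37660)*((-143 - 3*(-222))/(48 - 222) + 12583) = -36285*((-143 + 666)/(-174) + 12583) = -36285*(-1/174*523 + 12583) = -36285*(-523/174 + 12583) = -36285*2188919/174 = -26474975305/58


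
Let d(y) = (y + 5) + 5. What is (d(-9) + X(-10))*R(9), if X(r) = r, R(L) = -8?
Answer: 72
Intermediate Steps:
d(y) = 10 + y (d(y) = (5 + y) + 5 = 10 + y)
(d(-9) + X(-10))*R(9) = ((10 - 9) - 10)*(-8) = (1 - 10)*(-8) = -9*(-8) = 72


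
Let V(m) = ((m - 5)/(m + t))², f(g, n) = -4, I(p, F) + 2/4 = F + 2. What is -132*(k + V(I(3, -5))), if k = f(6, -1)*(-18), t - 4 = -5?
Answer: -269324/27 ≈ -9975.0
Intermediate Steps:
I(p, F) = 3/2 + F (I(p, F) = -½ + (F + 2) = -½ + (2 + F) = 3/2 + F)
t = -1 (t = 4 - 5 = -1)
k = 72 (k = -4*(-18) = 72)
V(m) = (-5 + m)²/(-1 + m)² (V(m) = ((m - 5)/(m - 1))² = ((-5 + m)/(-1 + m))² = (-5 + m)²/(-1 + m)²)
-132*(k + V(I(3, -5))) = -132*(72 + (-5 + (3/2 - 5))²/(-1 + (3/2 - 5))²) = -132*(72 + (-5 - 7/2)²/(-1 - 7/2)²) = -132*(72 + (-17/2)²/(-9/2)²) = -132*(72 + (4/81)*(289/4)) = -132*(72 + 289/81) = -132*6121/81 = -269324/27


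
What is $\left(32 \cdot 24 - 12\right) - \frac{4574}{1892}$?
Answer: $\frac{712889}{946} \approx 753.58$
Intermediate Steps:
$\left(32 \cdot 24 - 12\right) - \frac{4574}{1892} = \left(768 - 12\right) - 4574 \cdot \frac{1}{1892} = 756 - \frac{2287}{946} = \frac{712889}{946}$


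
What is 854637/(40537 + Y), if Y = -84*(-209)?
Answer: 122091/8299 ≈ 14.712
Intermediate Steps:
Y = 17556
854637/(40537 + Y) = 854637/(40537 + 17556) = 854637/58093 = 854637*(1/58093) = 122091/8299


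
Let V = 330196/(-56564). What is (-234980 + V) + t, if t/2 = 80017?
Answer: -1059893935/14141 ≈ -74952.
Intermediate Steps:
t = 160034 (t = 2*80017 = 160034)
V = -82549/14141 (V = 330196*(-1/56564) = -82549/14141 ≈ -5.8376)
(-234980 + V) + t = (-234980 - 82549/14141) + 160034 = -3322934729/14141 + 160034 = -1059893935/14141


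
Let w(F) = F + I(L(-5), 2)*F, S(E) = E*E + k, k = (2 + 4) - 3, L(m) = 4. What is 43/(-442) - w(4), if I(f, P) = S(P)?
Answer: -14187/442 ≈ -32.097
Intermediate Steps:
k = 3 (k = 6 - 3 = 3)
S(E) = 3 + E² (S(E) = E*E + 3 = E² + 3 = 3 + E²)
I(f, P) = 3 + P²
w(F) = 8*F (w(F) = F + (3 + 2²)*F = F + (3 + 4)*F = F + 7*F = 8*F)
43/(-442) - w(4) = 43/(-442) - 8*4 = 43*(-1/442) - 1*32 = -43/442 - 32 = -14187/442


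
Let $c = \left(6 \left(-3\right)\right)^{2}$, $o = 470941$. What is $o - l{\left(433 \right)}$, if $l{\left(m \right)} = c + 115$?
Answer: $470502$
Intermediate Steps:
$c = 324$ ($c = \left(-18\right)^{2} = 324$)
$l{\left(m \right)} = 439$ ($l{\left(m \right)} = 324 + 115 = 439$)
$o - l{\left(433 \right)} = 470941 - 439 = 470502$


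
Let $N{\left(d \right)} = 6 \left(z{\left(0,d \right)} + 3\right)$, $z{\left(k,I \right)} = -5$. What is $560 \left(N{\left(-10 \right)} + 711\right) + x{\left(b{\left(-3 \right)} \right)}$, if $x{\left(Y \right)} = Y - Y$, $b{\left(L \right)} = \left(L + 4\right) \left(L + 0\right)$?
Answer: $391440$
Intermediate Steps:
$b{\left(L \right)} = L \left(4 + L\right)$ ($b{\left(L \right)} = \left(4 + L\right) L = L \left(4 + L\right)$)
$x{\left(Y \right)} = 0$
$N{\left(d \right)} = -12$ ($N{\left(d \right)} = 6 \left(-5 + 3\right) = 6 \left(-2\right) = -12$)
$560 \left(N{\left(-10 \right)} + 711\right) + x{\left(b{\left(-3 \right)} \right)} = 560 \left(-12 + 711\right) + 0 = 560 \cdot 699 + 0 = 391440 + 0 = 391440$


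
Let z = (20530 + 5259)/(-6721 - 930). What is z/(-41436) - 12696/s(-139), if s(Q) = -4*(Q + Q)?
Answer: -503118004061/44066730204 ≈ -11.417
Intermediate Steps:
z = -25789/7651 (z = 25789/(-7651) = 25789*(-1/7651) = -25789/7651 ≈ -3.3707)
s(Q) = -8*Q
z/(-41436) - 12696/s(-139) = -25789/7651/(-41436) - 12696/((-8*(-139))) = -25789/7651*(-1/41436) - 12696/1112 = 25789/317026836 - 12696*1/1112 = 25789/317026836 - 1587/139 = -503118004061/44066730204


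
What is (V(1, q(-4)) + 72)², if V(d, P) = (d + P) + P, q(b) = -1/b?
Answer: 21609/4 ≈ 5402.3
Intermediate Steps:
V(d, P) = d + 2*P (V(d, P) = (P + d) + P = d + 2*P)
(V(1, q(-4)) + 72)² = ((1 + 2*(-1/(-4))) + 72)² = ((1 + 2*(-1*(-¼))) + 72)² = ((1 + 2*(¼)) + 72)² = ((1 + ½) + 72)² = (3/2 + 72)² = (147/2)² = 21609/4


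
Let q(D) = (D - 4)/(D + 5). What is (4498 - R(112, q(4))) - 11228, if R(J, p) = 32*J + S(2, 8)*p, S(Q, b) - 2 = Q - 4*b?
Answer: -10314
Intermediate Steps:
S(Q, b) = 2 + Q - 4*b (S(Q, b) = 2 + (Q - 4*b) = 2 + Q - 4*b)
q(D) = (-4 + D)/(5 + D)
R(J, p) = -28*p + 32*J (R(J, p) = 32*J + (2 + 2 - 4*8)*p = 32*J + (2 + 2 - 32)*p = 32*J - 28*p = -28*p + 32*J)
(4498 - R(112, q(4))) - 11228 = (4498 - (-28*(-4 + 4)/(5 + 4) + 32*112)) - 11228 = (4498 - (-28*0/9 + 3584)) - 11228 = (4498 - (-28*0 + 3584)) - 11228 = (4498 - (0 + 3584)) - 11228 = (4498 - 1*3584) - 11228 = (4498 - 3584) - 11228 = 914 - 11228 = -10314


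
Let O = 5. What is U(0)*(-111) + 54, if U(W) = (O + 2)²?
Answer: -5385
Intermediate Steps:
U(W) = 49 (U(W) = (5 + 2)² = 7² = 49)
U(0)*(-111) + 54 = 49*(-111) + 54 = -5439 + 54 = -5385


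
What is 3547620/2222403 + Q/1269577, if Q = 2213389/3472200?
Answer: 5212904337931660589/3265617680388779400 ≈ 1.5963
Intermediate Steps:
Q = 2213389/3472200 (Q = 2213389*(1/3472200) = 2213389/3472200 ≈ 0.63746)
3547620/2222403 + Q/1269577 = 3547620/2222403 + (2213389/3472200)/1269577 = 3547620*(1/2222403) + (2213389/3472200)*(1/1269577) = 1182540/740801 + 2213389/4408225259400 = 5212904337931660589/3265617680388779400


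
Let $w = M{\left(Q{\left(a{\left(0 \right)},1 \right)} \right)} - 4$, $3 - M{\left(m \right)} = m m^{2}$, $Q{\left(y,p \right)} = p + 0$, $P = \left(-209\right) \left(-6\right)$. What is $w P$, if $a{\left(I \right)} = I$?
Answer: $-2508$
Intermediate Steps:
$P = 1254$
$Q{\left(y,p \right)} = p$
$M{\left(m \right)} = 3 - m^{3}$ ($M{\left(m \right)} = 3 - m m^{2} = 3 - m^{3}$)
$w = -2$ ($w = \left(3 - 1^{3}\right) - 4 = \left(3 - 1\right) - 4 = 2 - 4 = -2$)
$w P = \left(-2\right) 1254 = -2508$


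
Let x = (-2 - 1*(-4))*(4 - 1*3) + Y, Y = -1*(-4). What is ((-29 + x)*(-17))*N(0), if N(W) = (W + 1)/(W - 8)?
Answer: -391/8 ≈ -48.875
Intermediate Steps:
Y = 4
x = 6 (x = (-2 - 1*(-4))*(4 - 1*3) + 4 = (-2 + 4)*(4 - 3) + 4 = 2*1 + 4 = 2 + 4 = 6)
N(W) = (1 + W)/(-8 + W)
((-29 + x)*(-17))*N(0) = ((-29 + 6)*(-17))*((1 + 0)/(-8 + 0)) = (-23*(-17))*(1/(-8)) = 391*(-1/8*1) = 391*(-1/8) = -391/8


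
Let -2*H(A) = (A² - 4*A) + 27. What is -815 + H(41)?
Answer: -1587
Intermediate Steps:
H(A) = -27/2 + 2*A - A²/2 (H(A) = -((A² - 4*A) + 27)/2 = -(27 + A² - 4*A)/2 = -27/2 + 2*A - A²/2)
-815 + H(41) = -815 + (-27/2 + 2*41 - ½*41²) = -815 + (-27/2 + 82 - ½*1681) = -815 + (-27/2 + 82 - 1681/2) = -815 - 772 = -1587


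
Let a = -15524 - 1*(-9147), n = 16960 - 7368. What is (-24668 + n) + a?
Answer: -21453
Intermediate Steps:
n = 9592
a = -6377 (a = -15524 + 9147 = -6377)
(-24668 + n) + a = (-24668 + 9592) - 6377 = -15076 - 6377 = -21453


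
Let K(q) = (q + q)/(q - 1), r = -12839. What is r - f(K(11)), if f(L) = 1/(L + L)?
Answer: -282463/22 ≈ -12839.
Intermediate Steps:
K(q) = 2*q/(-1 + q) (K(q) = (2*q)/(-1 + q) = 2*q/(-1 + q))
f(L) = 1/(2*L)
r - f(K(11)) = -12839 - 1/(2*(2*11/(-1 + 11))) = -12839 - 1/(2*(2*11/10)) = -12839 - 1/(2*(2*11*(1/10))) = -12839 - 1/(2*11/5) = -12839 - 5/(2*11) = -12839 - 1*5/22 = -12839 - 5/22 = -282463/22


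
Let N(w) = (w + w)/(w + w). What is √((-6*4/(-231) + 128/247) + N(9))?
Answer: √586755169/19019 ≈ 1.2736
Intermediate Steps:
N(w) = 1 (N(w) = (2*w)/((2*w)) = (2*w)*(1/(2*w)) = 1)
√((-6*4/(-231) + 128/247) + N(9)) = √((-6*4/(-231) + 128/247) + 1) = √((-24*(-1/231) + 128*(1/247)) + 1) = √((8/77 + 128/247) + 1) = √(11832/19019 + 1) = √(30851/19019) = √586755169/19019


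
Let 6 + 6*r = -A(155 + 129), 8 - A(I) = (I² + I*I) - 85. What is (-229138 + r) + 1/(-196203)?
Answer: -26457211539/130802 ≈ -2.0227e+5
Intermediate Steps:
A(I) = 93 - 2*I² (A(I) = 8 - ((I² + I*I) - 85) = 8 - ((I² + I²) - 85) = 8 - (2*I² - 85) = 8 - (-85 + 2*I²) = 8 + (85 - 2*I²) = 93 - 2*I²)
r = 161213/6 (r = -1 + (-(93 - 2*(155 + 129)²))/6 = -1 + (-(93 - 2*284²))/6 = -1 + (-(93 - 2*80656))/6 = -1 + (-(93 - 161312))/6 = -1 + (-1*(-161219))/6 = -1 + (⅙)*161219 = -1 + 161219/6 = 161213/6 ≈ 26869.)
(-229138 + r) + 1/(-196203) = (-229138 + 161213/6) + 1/(-196203) = -1213615/6 - 1/196203 = -26457211539/130802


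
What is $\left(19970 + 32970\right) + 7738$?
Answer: $60678$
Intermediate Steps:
$\left(19970 + 32970\right) + 7738 = 52940 + 7738 = 60678$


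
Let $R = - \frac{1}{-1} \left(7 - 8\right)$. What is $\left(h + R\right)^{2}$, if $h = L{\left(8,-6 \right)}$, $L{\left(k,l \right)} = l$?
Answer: $49$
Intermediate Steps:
$h = -6$
$R = -1$ ($R = \left(-1\right) \left(-1\right) \left(7 - 8\right) = 1 \left(-1\right) = -1$)
$\left(h + R\right)^{2} = \left(-6 - 1\right)^{2} = \left(-7\right)^{2} = 49$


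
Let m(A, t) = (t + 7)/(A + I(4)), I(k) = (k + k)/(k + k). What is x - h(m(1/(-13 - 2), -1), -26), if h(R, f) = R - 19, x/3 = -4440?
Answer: -93152/7 ≈ -13307.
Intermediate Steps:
x = -13320 (x = 3*(-4440) = -13320)
I(k) = 1 (I(k) = (2*k)/((2*k)) = (2*k)*(1/(2*k)) = 1)
m(A, t) = (7 + t)/(1 + A) (m(A, t) = (t + 7)/(A + 1) = (7 + t)/(1 + A))
h(R, f) = -19 + R
x - h(m(1/(-13 - 2), -1), -26) = -13320 - (-19 + (7 - 1)/(1 + 1/(-13 - 2))) = -13320 - (-19 + 6/(1 + 1/(-15))) = -13320 - (-19 + 6/(1 - 1/15)) = -13320 - (-19 + 6/(14/15)) = -13320 - (-19 + (15/14)*6) = -13320 - (-19 + 45/7) = -13320 - 1*(-88/7) = -13320 + 88/7 = -93152/7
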